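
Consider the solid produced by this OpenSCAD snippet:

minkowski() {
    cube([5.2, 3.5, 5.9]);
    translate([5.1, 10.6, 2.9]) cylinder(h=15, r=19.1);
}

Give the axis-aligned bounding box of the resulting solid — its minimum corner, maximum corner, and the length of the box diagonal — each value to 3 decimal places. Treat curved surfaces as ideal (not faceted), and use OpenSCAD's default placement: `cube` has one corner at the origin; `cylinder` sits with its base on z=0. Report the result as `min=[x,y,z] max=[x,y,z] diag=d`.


A = translate([5.1, 10.6, 2.9]) cylinder(h=15, r=19.1) → bbox [-14,-8.5,2.9] .. [24.2,29.7,17.9]
B = cube([5.2, 3.5, 5.9]) → bbox [0,0,0] .. [5.2,3.5,5.9]
lo = A.lo+B.lo = [-14+0, -8.5+0, 2.9+0] = [-14.000,-8.500,2.900]
hi = A.hi+B.hi = [24.2+5.2, 29.7+3.5, 17.9+5.9] = [29.400,33.200,23.800]
diag = √(43.4²+41.7²+20.9²) = √4059.26 = 63.712

min=[-14.000,-8.500,2.900] max=[29.400,33.200,23.800] diag=63.712


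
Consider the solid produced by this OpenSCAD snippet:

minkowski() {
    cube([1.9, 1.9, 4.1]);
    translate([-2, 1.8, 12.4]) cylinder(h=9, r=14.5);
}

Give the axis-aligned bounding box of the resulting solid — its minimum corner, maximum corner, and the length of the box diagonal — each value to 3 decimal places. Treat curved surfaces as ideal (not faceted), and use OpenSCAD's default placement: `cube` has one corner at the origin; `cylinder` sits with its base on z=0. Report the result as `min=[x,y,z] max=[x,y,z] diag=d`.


min=[-16.500,-12.700,12.400] max=[14.400,18.200,25.500] diag=45.620

A = translate([-2, 1.8, 12.4]) cylinder(h=9, r=14.5) → bbox [-16.5,-12.7,12.4] .. [12.5,16.3,21.4]
B = cube([1.9, 1.9, 4.1]) → bbox [0,0,0] .. [1.9,1.9,4.1]
lo = A.lo+B.lo = [-16.5+0, -12.7+0, 12.4+0] = [-16.500,-12.700,12.400]
hi = A.hi+B.hi = [12.5+1.9, 16.3+1.9, 21.4+4.1] = [14.400,18.200,25.500]
diag = √(30.9²+30.9²+13.1²) = √2081.23 = 45.620


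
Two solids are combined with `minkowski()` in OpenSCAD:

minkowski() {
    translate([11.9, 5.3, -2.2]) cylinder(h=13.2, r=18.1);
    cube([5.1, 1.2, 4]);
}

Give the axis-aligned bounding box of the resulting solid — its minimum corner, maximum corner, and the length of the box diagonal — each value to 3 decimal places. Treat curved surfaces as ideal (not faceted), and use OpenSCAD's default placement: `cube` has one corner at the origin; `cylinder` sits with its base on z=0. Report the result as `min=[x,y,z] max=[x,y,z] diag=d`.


A = translate([11.9, 5.3, -2.2]) cylinder(h=13.2, r=18.1) → bbox [-6.2,-12.8,-2.2] .. [30,23.4,11]
B = cube([5.1, 1.2, 4]) → bbox [0,0,0] .. [5.1,1.2,4]
lo = A.lo+B.lo = [-6.2+0, -12.8+0, -2.2+0] = [-6.200,-12.800,-2.200]
hi = A.hi+B.hi = [30+5.1, 23.4+1.2, 11+4] = [35.100,24.600,15.000]
diag = √(41.3²+37.4²+17.2²) = √3400.29 = 58.312

min=[-6.200,-12.800,-2.200] max=[35.100,24.600,15.000] diag=58.312


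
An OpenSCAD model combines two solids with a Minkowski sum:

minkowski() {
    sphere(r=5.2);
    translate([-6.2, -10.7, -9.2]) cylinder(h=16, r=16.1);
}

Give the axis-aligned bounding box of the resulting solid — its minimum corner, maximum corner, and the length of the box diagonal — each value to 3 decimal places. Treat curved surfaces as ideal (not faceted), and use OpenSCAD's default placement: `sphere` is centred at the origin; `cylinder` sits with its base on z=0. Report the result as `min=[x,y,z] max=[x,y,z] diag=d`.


min=[-27.500,-32.000,-14.400] max=[15.100,10.600,12.000] diag=65.776

A = translate([-6.2, -10.7, -9.2]) cylinder(h=16, r=16.1) → bbox [-22.3,-26.8,-9.2] .. [9.9,5.4,6.8]
B = sphere(r=5.2) → bbox [-5.2,-5.2,-5.2] .. [5.2,5.2,5.2]
lo = A.lo+B.lo = [-22.3-5.2, -26.8-5.2, -9.2-5.2] = [-27.500,-32.000,-14.400]
hi = A.hi+B.hi = [9.9+5.2, 5.4+5.2, 6.8+5.2] = [15.100,10.600,12.000]
diag = √(42.6²+42.6²+26.4²) = √4326.48 = 65.776


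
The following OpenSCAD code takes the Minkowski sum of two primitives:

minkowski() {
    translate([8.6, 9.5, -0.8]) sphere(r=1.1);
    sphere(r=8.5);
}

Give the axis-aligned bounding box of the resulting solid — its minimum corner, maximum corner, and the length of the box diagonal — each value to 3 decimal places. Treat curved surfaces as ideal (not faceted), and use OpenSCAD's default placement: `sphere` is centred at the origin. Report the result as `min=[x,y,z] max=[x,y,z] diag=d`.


min=[-1.000,-0.100,-10.400] max=[18.200,19.100,8.800] diag=33.255

A = translate([8.6, 9.5, -0.8]) sphere(r=1.1) → bbox [7.5,8.4,-1.9] .. [9.7,10.6,0.3]
B = sphere(r=8.5) → bbox [-8.5,-8.5,-8.5] .. [8.5,8.5,8.5]
lo = A.lo+B.lo = [7.5-8.5, 8.4-8.5, -1.9-8.5] = [-1.000,-0.100,-10.400]
hi = A.hi+B.hi = [9.7+8.5, 10.6+8.5, 0.3+8.5] = [18.200,19.100,8.800]
diag = √(19.2²+19.2²+19.2²) = √1105.92 = 33.255


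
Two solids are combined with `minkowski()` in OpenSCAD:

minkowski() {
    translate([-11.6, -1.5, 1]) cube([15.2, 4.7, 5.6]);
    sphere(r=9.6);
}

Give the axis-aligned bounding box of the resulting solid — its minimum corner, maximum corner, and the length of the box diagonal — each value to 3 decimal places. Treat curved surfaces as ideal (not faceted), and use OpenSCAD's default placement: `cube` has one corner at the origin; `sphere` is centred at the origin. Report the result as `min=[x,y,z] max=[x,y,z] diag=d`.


min=[-21.200,-11.100,-8.600] max=[13.200,12.800,16.200] diag=48.679

A = translate([-11.6, -1.5, 1]) cube([15.2, 4.7, 5.6]) → bbox [-11.6,-1.5,1] .. [3.6,3.2,6.6]
B = sphere(r=9.6) → bbox [-9.6,-9.6,-9.6] .. [9.6,9.6,9.6]
lo = A.lo+B.lo = [-11.6-9.6, -1.5-9.6, 1-9.6] = [-21.200,-11.100,-8.600]
hi = A.hi+B.hi = [3.6+9.6, 3.2+9.6, 6.6+9.6] = [13.200,12.800,16.200]
diag = √(34.4²+23.9²+24.8²) = √2369.61 = 48.679


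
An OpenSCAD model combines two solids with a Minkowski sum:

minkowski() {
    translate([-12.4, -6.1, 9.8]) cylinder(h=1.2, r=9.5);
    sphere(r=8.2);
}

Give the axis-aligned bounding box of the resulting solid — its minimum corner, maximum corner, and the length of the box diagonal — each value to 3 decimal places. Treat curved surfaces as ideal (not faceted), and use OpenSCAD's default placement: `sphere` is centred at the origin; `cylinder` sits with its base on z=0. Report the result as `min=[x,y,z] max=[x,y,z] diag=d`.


min=[-30.100,-23.800,1.600] max=[5.300,11.600,19.200] diag=53.067

A = translate([-12.4, -6.1, 9.8]) cylinder(h=1.2, r=9.5) → bbox [-21.9,-15.6,9.8] .. [-2.9,3.4,11]
B = sphere(r=8.2) → bbox [-8.2,-8.2,-8.2] .. [8.2,8.2,8.2]
lo = A.lo+B.lo = [-21.9-8.2, -15.6-8.2, 9.8-8.2] = [-30.100,-23.800,1.600]
hi = A.hi+B.hi = [-2.9+8.2, 3.4+8.2, 11+8.2] = [5.300,11.600,19.200]
diag = √(35.4²+35.4²+17.6²) = √2816.08 = 53.067


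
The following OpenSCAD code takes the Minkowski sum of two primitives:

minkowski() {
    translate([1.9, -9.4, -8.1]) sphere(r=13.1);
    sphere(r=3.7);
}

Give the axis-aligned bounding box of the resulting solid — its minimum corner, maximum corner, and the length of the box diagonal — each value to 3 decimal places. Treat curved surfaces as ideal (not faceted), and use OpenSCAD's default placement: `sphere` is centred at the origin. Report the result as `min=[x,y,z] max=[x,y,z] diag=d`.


min=[-14.900,-26.200,-24.900] max=[18.700,7.400,8.700] diag=58.197

A = translate([1.9, -9.4, -8.1]) sphere(r=13.1) → bbox [-11.2,-22.5,-21.2] .. [15,3.7,5]
B = sphere(r=3.7) → bbox [-3.7,-3.7,-3.7] .. [3.7,3.7,3.7]
lo = A.lo+B.lo = [-11.2-3.7, -22.5-3.7, -21.2-3.7] = [-14.900,-26.200,-24.900]
hi = A.hi+B.hi = [15+3.7, 3.7+3.7, 5+3.7] = [18.700,7.400,8.700]
diag = √(33.6²+33.6²+33.6²) = √3386.88 = 58.197


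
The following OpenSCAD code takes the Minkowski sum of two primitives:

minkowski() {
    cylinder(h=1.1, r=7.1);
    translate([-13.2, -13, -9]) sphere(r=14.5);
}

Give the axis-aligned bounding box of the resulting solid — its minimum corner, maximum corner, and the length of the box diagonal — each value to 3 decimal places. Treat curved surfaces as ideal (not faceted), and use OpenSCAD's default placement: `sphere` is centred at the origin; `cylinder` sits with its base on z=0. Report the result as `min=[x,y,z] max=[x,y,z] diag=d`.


min=[-34.800,-34.600,-23.500] max=[8.400,8.600,6.600] diag=68.106

A = translate([-13.2, -13, -9]) sphere(r=14.5) → bbox [-27.7,-27.5,-23.5] .. [1.3,1.5,5.5]
B = cylinder(h=1.1, r=7.1) → bbox [-7.1,-7.1,0] .. [7.1,7.1,1.1]
lo = A.lo+B.lo = [-27.7-7.1, -27.5-7.1, -23.5+0] = [-34.800,-34.600,-23.500]
hi = A.hi+B.hi = [1.3+7.1, 1.5+7.1, 5.5+1.1] = [8.400,8.600,6.600]
diag = √(43.2²+43.2²+30.1²) = √4638.49 = 68.106


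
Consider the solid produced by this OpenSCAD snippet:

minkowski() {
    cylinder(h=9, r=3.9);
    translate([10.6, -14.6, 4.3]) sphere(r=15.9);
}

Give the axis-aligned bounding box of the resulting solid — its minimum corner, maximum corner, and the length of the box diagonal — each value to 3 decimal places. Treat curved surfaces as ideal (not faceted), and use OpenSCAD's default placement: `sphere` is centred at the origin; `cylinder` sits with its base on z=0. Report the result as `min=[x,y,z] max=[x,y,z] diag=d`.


min=[-9.200,-34.400,-11.600] max=[30.400,5.200,29.200] diag=69.289

A = translate([10.6, -14.6, 4.3]) sphere(r=15.9) → bbox [-5.3,-30.5,-11.6] .. [26.5,1.3,20.2]
B = cylinder(h=9, r=3.9) → bbox [-3.9,-3.9,0] .. [3.9,3.9,9]
lo = A.lo+B.lo = [-5.3-3.9, -30.5-3.9, -11.6+0] = [-9.200,-34.400,-11.600]
hi = A.hi+B.hi = [26.5+3.9, 1.3+3.9, 20.2+9] = [30.400,5.200,29.200]
diag = √(39.6²+39.6²+40.8²) = √4800.96 = 69.289


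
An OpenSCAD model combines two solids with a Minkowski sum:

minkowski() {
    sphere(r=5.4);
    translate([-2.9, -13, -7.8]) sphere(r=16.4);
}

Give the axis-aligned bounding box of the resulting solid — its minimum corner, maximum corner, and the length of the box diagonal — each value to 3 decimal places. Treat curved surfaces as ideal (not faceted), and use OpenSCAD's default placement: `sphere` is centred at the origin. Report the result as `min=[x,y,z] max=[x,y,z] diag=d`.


min=[-24.700,-34.800,-29.600] max=[18.900,8.800,14.000] diag=75.517

A = translate([-2.9, -13, -7.8]) sphere(r=16.4) → bbox [-19.3,-29.4,-24.2] .. [13.5,3.4,8.6]
B = sphere(r=5.4) → bbox [-5.4,-5.4,-5.4] .. [5.4,5.4,5.4]
lo = A.lo+B.lo = [-19.3-5.4, -29.4-5.4, -24.2-5.4] = [-24.700,-34.800,-29.600]
hi = A.hi+B.hi = [13.5+5.4, 3.4+5.4, 8.6+5.4] = [18.900,8.800,14.000]
diag = √(43.6²+43.6²+43.6²) = √5702.88 = 75.517


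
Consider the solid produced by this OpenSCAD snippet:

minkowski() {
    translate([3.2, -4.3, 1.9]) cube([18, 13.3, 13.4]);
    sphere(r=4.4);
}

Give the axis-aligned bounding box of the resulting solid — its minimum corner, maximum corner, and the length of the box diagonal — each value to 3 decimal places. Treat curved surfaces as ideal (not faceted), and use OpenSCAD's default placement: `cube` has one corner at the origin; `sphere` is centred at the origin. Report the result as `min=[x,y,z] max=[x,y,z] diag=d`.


min=[-1.200,-8.700,-2.500] max=[25.600,13.400,19.700] diag=41.225

A = translate([3.2, -4.3, 1.9]) cube([18, 13.3, 13.4]) → bbox [3.2,-4.3,1.9] .. [21.2,9,15.3]
B = sphere(r=4.4) → bbox [-4.4,-4.4,-4.4] .. [4.4,4.4,4.4]
lo = A.lo+B.lo = [3.2-4.4, -4.3-4.4, 1.9-4.4] = [-1.200,-8.700,-2.500]
hi = A.hi+B.hi = [21.2+4.4, 9+4.4, 15.3+4.4] = [25.600,13.400,19.700]
diag = √(26.8²+22.1²+22.2²) = √1699.49 = 41.225


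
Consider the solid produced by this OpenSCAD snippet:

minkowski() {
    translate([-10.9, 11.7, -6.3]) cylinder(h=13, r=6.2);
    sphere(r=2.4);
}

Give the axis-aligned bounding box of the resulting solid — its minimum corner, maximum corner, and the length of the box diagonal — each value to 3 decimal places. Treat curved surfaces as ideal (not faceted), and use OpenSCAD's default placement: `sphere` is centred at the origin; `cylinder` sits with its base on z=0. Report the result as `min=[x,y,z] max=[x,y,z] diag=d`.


min=[-19.500,3.100,-8.700] max=[-2.300,20.300,9.100] diag=30.142

A = translate([-10.9, 11.7, -6.3]) cylinder(h=13, r=6.2) → bbox [-17.1,5.5,-6.3] .. [-4.7,17.9,6.7]
B = sphere(r=2.4) → bbox [-2.4,-2.4,-2.4] .. [2.4,2.4,2.4]
lo = A.lo+B.lo = [-17.1-2.4, 5.5-2.4, -6.3-2.4] = [-19.500,3.100,-8.700]
hi = A.hi+B.hi = [-4.7+2.4, 17.9+2.4, 6.7+2.4] = [-2.300,20.300,9.100]
diag = √(17.2²+17.2²+17.8²) = √908.52 = 30.142


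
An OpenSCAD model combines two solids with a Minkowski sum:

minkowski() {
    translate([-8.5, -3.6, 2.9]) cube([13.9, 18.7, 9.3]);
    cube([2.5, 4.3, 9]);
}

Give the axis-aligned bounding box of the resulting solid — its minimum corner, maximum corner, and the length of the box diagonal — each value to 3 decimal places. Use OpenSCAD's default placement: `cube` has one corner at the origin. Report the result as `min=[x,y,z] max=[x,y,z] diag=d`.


A = translate([-8.5, -3.6, 2.9]) cube([13.9, 18.7, 9.3]) → bbox [-8.5,-3.6,2.9] .. [5.4,15.1,12.2]
B = cube([2.5, 4.3, 9]) → bbox [0,0,0] .. [2.5,4.3,9]
lo = A.lo+B.lo = [-8.5+0, -3.6+0, 2.9+0] = [-8.500,-3.600,2.900]
hi = A.hi+B.hi = [5.4+2.5, 15.1+4.3, 12.2+9] = [7.900,19.400,21.200]
diag = √(16.4²+23²+18.3²) = √1132.85 = 33.658

min=[-8.500,-3.600,2.900] max=[7.900,19.400,21.200] diag=33.658


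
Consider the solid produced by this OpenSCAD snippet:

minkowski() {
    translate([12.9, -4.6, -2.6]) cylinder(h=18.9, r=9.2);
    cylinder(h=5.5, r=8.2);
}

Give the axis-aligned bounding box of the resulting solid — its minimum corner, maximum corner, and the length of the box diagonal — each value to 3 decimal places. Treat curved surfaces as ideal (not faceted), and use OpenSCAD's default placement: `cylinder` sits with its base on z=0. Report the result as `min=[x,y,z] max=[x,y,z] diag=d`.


A = translate([12.9, -4.6, -2.6]) cylinder(h=18.9, r=9.2) → bbox [3.7,-13.8,-2.6] .. [22.1,4.6,16.3]
B = cylinder(h=5.5, r=8.2) → bbox [-8.2,-8.2,0] .. [8.2,8.2,5.5]
lo = A.lo+B.lo = [3.7-8.2, -13.8-8.2, -2.6+0] = [-4.500,-22.000,-2.600]
hi = A.hi+B.hi = [22.1+8.2, 4.6+8.2, 16.3+5.5] = [30.300,12.800,21.800]
diag = √(34.8²+34.8²+24.4²) = √3017.44 = 54.931

min=[-4.500,-22.000,-2.600] max=[30.300,12.800,21.800] diag=54.931


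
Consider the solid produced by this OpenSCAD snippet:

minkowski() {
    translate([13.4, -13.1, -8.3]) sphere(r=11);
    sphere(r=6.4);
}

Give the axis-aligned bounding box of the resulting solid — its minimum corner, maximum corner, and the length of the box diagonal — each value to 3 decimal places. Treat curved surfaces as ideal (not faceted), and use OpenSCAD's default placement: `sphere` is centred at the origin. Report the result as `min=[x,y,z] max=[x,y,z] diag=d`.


A = translate([13.4, -13.1, -8.3]) sphere(r=11) → bbox [2.4,-24.1,-19.3] .. [24.4,-2.1,2.7]
B = sphere(r=6.4) → bbox [-6.4,-6.4,-6.4] .. [6.4,6.4,6.4]
lo = A.lo+B.lo = [2.4-6.4, -24.1-6.4, -19.3-6.4] = [-4.000,-30.500,-25.700]
hi = A.hi+B.hi = [24.4+6.4, -2.1+6.4, 2.7+6.4] = [30.800,4.300,9.100]
diag = √(34.8²+34.8²+34.8²) = √3633.12 = 60.275

min=[-4.000,-30.500,-25.700] max=[30.800,4.300,9.100] diag=60.275


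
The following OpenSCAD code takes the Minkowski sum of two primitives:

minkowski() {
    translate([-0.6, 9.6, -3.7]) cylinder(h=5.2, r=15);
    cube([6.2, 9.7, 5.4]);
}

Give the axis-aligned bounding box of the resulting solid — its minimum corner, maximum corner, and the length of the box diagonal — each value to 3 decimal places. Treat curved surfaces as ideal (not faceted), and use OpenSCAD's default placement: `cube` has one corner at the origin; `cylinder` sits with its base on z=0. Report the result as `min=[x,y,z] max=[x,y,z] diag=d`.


min=[-15.600,-5.400,-3.700] max=[20.600,34.300,6.900] diag=54.762

A = translate([-0.6, 9.6, -3.7]) cylinder(h=5.2, r=15) → bbox [-15.6,-5.4,-3.7] .. [14.4,24.6,1.5]
B = cube([6.2, 9.7, 5.4]) → bbox [0,0,0] .. [6.2,9.7,5.4]
lo = A.lo+B.lo = [-15.6+0, -5.4+0, -3.7+0] = [-15.600,-5.400,-3.700]
hi = A.hi+B.hi = [14.4+6.2, 24.6+9.7, 1.5+5.4] = [20.600,34.300,6.900]
diag = √(36.2²+39.7²+10.6²) = √2998.89 = 54.762


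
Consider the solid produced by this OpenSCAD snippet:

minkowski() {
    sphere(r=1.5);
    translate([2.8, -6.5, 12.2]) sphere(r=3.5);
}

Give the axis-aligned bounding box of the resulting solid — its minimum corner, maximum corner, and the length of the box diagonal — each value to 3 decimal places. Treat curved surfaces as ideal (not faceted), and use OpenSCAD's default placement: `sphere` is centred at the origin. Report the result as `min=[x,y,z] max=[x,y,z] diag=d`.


A = translate([2.8, -6.5, 12.2]) sphere(r=3.5) → bbox [-0.7,-10,8.7] .. [6.3,-3,15.7]
B = sphere(r=1.5) → bbox [-1.5,-1.5,-1.5] .. [1.5,1.5,1.5]
lo = A.lo+B.lo = [-0.7-1.5, -10-1.5, 8.7-1.5] = [-2.200,-11.500,7.200]
hi = A.hi+B.hi = [6.3+1.5, -3+1.5, 15.7+1.5] = [7.800,-1.500,17.200]
diag = √(10²+10²+10²) = √300 = 17.321

min=[-2.200,-11.500,7.200] max=[7.800,-1.500,17.200] diag=17.321


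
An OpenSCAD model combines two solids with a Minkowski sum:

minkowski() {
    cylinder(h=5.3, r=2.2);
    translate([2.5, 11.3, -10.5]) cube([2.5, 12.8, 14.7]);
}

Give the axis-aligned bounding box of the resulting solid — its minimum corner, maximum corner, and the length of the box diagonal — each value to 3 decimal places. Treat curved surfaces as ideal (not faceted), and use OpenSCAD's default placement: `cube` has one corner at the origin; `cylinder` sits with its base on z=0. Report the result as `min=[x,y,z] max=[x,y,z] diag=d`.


A = translate([2.5, 11.3, -10.5]) cube([2.5, 12.8, 14.7]) → bbox [2.5,11.3,-10.5] .. [5,24.1,4.2]
B = cylinder(h=5.3, r=2.2) → bbox [-2.2,-2.2,0] .. [2.2,2.2,5.3]
lo = A.lo+B.lo = [2.5-2.2, 11.3-2.2, -10.5+0] = [0.300,9.100,-10.500]
hi = A.hi+B.hi = [5+2.2, 24.1+2.2, 4.2+5.3] = [7.200,26.300,9.500]
diag = √(6.9²+17.2²+20²) = √743.45 = 27.266

min=[0.300,9.100,-10.500] max=[7.200,26.300,9.500] diag=27.266


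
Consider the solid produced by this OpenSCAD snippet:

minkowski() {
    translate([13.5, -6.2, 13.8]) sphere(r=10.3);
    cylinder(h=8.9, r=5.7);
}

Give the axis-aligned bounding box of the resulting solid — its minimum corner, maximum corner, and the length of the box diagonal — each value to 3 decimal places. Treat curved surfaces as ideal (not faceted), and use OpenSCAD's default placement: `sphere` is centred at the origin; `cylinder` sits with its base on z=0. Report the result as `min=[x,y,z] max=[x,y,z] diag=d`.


A = translate([13.5, -6.2, 13.8]) sphere(r=10.3) → bbox [3.2,-16.5,3.5] .. [23.8,4.1,24.1]
B = cylinder(h=8.9, r=5.7) → bbox [-5.7,-5.7,0] .. [5.7,5.7,8.9]
lo = A.lo+B.lo = [3.2-5.7, -16.5-5.7, 3.5+0] = [-2.500,-22.200,3.500]
hi = A.hi+B.hi = [23.8+5.7, 4.1+5.7, 24.1+8.9] = [29.500,9.800,33.000]
diag = √(32²+32²+29.5²) = √2918.25 = 54.021

min=[-2.500,-22.200,3.500] max=[29.500,9.800,33.000] diag=54.021


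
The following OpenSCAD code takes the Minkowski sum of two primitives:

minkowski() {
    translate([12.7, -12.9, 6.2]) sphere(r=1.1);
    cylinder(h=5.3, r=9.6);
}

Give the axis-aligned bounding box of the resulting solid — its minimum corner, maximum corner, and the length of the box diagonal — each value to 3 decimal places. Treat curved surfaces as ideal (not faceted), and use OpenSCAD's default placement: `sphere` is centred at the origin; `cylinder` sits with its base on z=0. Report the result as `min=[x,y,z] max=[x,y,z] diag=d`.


A = translate([12.7, -12.9, 6.2]) sphere(r=1.1) → bbox [11.6,-14,5.1] .. [13.8,-11.8,7.3]
B = cylinder(h=5.3, r=9.6) → bbox [-9.6,-9.6,0] .. [9.6,9.6,5.3]
lo = A.lo+B.lo = [11.6-9.6, -14-9.6, 5.1+0] = [2.000,-23.600,5.100]
hi = A.hi+B.hi = [13.8+9.6, -11.8+9.6, 7.3+5.3] = [23.400,-2.200,12.600]
diag = √(21.4²+21.4²+7.5²) = √972.17 = 31.180

min=[2.000,-23.600,5.100] max=[23.400,-2.200,12.600] diag=31.180


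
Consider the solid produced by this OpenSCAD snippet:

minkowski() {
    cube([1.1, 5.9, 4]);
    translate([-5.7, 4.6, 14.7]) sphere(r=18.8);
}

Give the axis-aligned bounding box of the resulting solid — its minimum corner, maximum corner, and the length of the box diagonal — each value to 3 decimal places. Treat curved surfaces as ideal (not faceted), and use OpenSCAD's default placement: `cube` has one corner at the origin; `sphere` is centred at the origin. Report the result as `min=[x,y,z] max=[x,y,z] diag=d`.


min=[-24.500,-14.200,-4.100] max=[14.200,29.300,37.500] diag=71.558

A = translate([-5.7, 4.6, 14.7]) sphere(r=18.8) → bbox [-24.5,-14.2,-4.1] .. [13.1,23.4,33.5]
B = cube([1.1, 5.9, 4]) → bbox [0,0,0] .. [1.1,5.9,4]
lo = A.lo+B.lo = [-24.5+0, -14.2+0, -4.1+0] = [-24.500,-14.200,-4.100]
hi = A.hi+B.hi = [13.1+1.1, 23.4+5.9, 33.5+4] = [14.200,29.300,37.500]
diag = √(38.7²+43.5²+41.6²) = √5120.5 = 71.558


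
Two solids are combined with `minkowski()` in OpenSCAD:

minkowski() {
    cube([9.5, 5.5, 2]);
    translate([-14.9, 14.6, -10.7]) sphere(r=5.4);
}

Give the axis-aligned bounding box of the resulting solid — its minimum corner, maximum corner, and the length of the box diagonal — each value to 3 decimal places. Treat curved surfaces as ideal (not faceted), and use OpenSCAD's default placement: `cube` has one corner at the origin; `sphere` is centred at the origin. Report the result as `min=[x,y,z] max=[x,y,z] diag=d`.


min=[-20.300,9.200,-16.100] max=[0.000,25.500,-3.300] diag=29.011

A = translate([-14.9, 14.6, -10.7]) sphere(r=5.4) → bbox [-20.3,9.2,-16.1] .. [-9.5,20,-5.3]
B = cube([9.5, 5.5, 2]) → bbox [0,0,0] .. [9.5,5.5,2]
lo = A.lo+B.lo = [-20.3+0, 9.2+0, -16.1+0] = [-20.300,9.200,-16.100]
hi = A.hi+B.hi = [-9.5+9.5, 20+5.5, -5.3+2] = [0.000,25.500,-3.300]
diag = √(20.3²+16.3²+12.8²) = √841.62 = 29.011


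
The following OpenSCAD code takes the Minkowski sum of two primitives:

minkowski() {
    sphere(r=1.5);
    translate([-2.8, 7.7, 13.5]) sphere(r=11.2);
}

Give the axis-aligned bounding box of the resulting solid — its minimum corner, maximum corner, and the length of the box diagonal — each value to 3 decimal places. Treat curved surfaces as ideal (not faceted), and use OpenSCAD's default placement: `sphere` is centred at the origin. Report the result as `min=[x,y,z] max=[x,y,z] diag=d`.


A = translate([-2.8, 7.7, 13.5]) sphere(r=11.2) → bbox [-14,-3.5,2.3] .. [8.4,18.9,24.7]
B = sphere(r=1.5) → bbox [-1.5,-1.5,-1.5] .. [1.5,1.5,1.5]
lo = A.lo+B.lo = [-14-1.5, -3.5-1.5, 2.3-1.5] = [-15.500,-5.000,0.800]
hi = A.hi+B.hi = [8.4+1.5, 18.9+1.5, 24.7+1.5] = [9.900,20.400,26.200]
diag = √(25.4²+25.4²+25.4²) = √1935.48 = 43.994

min=[-15.500,-5.000,0.800] max=[9.900,20.400,26.200] diag=43.994


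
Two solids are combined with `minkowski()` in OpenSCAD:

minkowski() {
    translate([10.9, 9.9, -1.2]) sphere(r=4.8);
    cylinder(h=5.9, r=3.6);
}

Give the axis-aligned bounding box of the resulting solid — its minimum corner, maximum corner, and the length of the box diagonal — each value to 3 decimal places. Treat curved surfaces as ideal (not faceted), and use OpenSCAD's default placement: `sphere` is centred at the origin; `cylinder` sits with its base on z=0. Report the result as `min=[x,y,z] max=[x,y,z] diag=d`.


min=[2.500,1.500,-6.000] max=[19.300,18.300,9.500] diag=28.368

A = translate([10.9, 9.9, -1.2]) sphere(r=4.8) → bbox [6.1,5.1,-6] .. [15.7,14.7,3.6]
B = cylinder(h=5.9, r=3.6) → bbox [-3.6,-3.6,0] .. [3.6,3.6,5.9]
lo = A.lo+B.lo = [6.1-3.6, 5.1-3.6, -6+0] = [2.500,1.500,-6.000]
hi = A.hi+B.hi = [15.7+3.6, 14.7+3.6, 3.6+5.9] = [19.300,18.300,9.500]
diag = √(16.8²+16.8²+15.5²) = √804.73 = 28.368


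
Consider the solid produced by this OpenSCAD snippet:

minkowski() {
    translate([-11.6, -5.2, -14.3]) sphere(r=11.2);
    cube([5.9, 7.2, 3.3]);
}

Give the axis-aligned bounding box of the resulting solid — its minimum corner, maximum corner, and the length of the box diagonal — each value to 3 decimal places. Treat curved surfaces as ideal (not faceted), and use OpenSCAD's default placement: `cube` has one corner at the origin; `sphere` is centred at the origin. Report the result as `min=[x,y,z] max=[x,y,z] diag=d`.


A = translate([-11.6, -5.2, -14.3]) sphere(r=11.2) → bbox [-22.8,-16.4,-25.5] .. [-0.4,6,-3.1]
B = cube([5.9, 7.2, 3.3]) → bbox [0,0,0] .. [5.9,7.2,3.3]
lo = A.lo+B.lo = [-22.8+0, -16.4+0, -25.5+0] = [-22.800,-16.400,-25.500]
hi = A.hi+B.hi = [-0.4+5.9, 6+7.2, -3.1+3.3] = [5.500,13.200,0.200]
diag = √(28.3²+29.6²+25.7²) = √2337.54 = 48.348

min=[-22.800,-16.400,-25.500] max=[5.500,13.200,0.200] diag=48.348


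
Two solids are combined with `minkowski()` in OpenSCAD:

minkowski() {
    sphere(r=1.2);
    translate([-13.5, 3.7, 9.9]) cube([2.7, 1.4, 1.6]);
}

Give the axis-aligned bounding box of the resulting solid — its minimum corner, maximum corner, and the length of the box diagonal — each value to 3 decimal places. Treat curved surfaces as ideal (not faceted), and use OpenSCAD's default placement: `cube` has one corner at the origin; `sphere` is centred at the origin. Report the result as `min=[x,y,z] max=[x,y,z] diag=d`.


min=[-14.700,2.500,8.700] max=[-9.600,6.300,12.700] diag=7.513

A = translate([-13.5, 3.7, 9.9]) cube([2.7, 1.4, 1.6]) → bbox [-13.5,3.7,9.9] .. [-10.8,5.1,11.5]
B = sphere(r=1.2) → bbox [-1.2,-1.2,-1.2] .. [1.2,1.2,1.2]
lo = A.lo+B.lo = [-13.5-1.2, 3.7-1.2, 9.9-1.2] = [-14.700,2.500,8.700]
hi = A.hi+B.hi = [-10.8+1.2, 5.1+1.2, 11.5+1.2] = [-9.600,6.300,12.700]
diag = √(5.1²+3.8²+4²) = √56.45 = 7.513


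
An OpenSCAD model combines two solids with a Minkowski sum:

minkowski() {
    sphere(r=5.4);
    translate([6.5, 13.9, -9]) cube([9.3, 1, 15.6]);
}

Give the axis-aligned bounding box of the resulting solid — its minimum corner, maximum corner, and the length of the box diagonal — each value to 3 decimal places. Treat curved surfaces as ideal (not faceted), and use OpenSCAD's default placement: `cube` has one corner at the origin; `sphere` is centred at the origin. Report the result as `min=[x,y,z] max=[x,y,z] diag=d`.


A = translate([6.5, 13.9, -9]) cube([9.3, 1, 15.6]) → bbox [6.5,13.9,-9] .. [15.8,14.9,6.6]
B = sphere(r=5.4) → bbox [-5.4,-5.4,-5.4] .. [5.4,5.4,5.4]
lo = A.lo+B.lo = [6.5-5.4, 13.9-5.4, -9-5.4] = [1.100,8.500,-14.400]
hi = A.hi+B.hi = [15.8+5.4, 14.9+5.4, 6.6+5.4] = [21.200,20.300,12.000]
diag = √(20.1²+11.8²+26.4²) = √1240.21 = 35.217

min=[1.100,8.500,-14.400] max=[21.200,20.300,12.000] diag=35.217


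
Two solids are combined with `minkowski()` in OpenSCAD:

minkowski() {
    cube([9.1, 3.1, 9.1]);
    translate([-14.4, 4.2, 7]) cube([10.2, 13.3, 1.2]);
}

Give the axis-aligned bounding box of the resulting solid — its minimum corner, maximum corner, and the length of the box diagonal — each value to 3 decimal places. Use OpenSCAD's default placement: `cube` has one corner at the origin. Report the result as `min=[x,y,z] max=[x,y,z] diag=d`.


A = translate([-14.4, 4.2, 7]) cube([10.2, 13.3, 1.2]) → bbox [-14.4,4.2,7] .. [-4.2,17.5,8.2]
B = cube([9.1, 3.1, 9.1]) → bbox [0,0,0] .. [9.1,3.1,9.1]
lo = A.lo+B.lo = [-14.4+0, 4.2+0, 7+0] = [-14.400,4.200,7.000]
hi = A.hi+B.hi = [-4.2+9.1, 17.5+3.1, 8.2+9.1] = [4.900,20.600,17.300]
diag = √(19.3²+16.4²+10.3²) = √747.54 = 27.341

min=[-14.400,4.200,7.000] max=[4.900,20.600,17.300] diag=27.341


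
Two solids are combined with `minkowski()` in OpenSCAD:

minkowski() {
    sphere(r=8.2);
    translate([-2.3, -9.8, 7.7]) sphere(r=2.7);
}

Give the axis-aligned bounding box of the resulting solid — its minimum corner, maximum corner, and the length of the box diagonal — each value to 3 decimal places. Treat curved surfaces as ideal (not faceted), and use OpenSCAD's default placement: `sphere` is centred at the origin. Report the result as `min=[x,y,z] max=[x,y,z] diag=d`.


min=[-13.200,-20.700,-3.200] max=[8.600,1.100,18.600] diag=37.759

A = translate([-2.3, -9.8, 7.7]) sphere(r=2.7) → bbox [-5,-12.5,5] .. [0.4,-7.1,10.4]
B = sphere(r=8.2) → bbox [-8.2,-8.2,-8.2] .. [8.2,8.2,8.2]
lo = A.lo+B.lo = [-5-8.2, -12.5-8.2, 5-8.2] = [-13.200,-20.700,-3.200]
hi = A.hi+B.hi = [0.4+8.2, -7.1+8.2, 10.4+8.2] = [8.600,1.100,18.600]
diag = √(21.8²+21.8²+21.8²) = √1425.72 = 37.759


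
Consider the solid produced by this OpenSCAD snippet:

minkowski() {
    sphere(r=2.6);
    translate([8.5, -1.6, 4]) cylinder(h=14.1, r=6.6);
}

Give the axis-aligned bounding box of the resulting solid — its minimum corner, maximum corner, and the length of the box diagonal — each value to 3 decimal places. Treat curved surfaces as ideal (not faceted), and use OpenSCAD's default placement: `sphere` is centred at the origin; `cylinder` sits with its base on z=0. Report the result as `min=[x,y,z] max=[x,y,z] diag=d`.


A = translate([8.5, -1.6, 4]) cylinder(h=14.1, r=6.6) → bbox [1.9,-8.2,4] .. [15.1,5,18.1]
B = sphere(r=2.6) → bbox [-2.6,-2.6,-2.6] .. [2.6,2.6,2.6]
lo = A.lo+B.lo = [1.9-2.6, -8.2-2.6, 4-2.6] = [-0.700,-10.800,1.400]
hi = A.hi+B.hi = [15.1+2.6, 5+2.6, 18.1+2.6] = [17.700,7.600,20.700]
diag = √(18.4²+18.4²+19.3²) = √1049.61 = 32.398

min=[-0.700,-10.800,1.400] max=[17.700,7.600,20.700] diag=32.398


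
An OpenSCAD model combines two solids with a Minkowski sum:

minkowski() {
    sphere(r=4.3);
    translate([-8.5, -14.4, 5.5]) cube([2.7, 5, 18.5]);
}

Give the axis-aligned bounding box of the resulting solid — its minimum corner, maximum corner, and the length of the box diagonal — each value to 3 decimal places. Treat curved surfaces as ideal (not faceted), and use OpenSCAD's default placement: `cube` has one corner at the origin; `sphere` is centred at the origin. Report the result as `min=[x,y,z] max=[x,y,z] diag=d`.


min=[-12.800,-18.700,1.200] max=[-1.500,-5.100,28.300] diag=32.358

A = translate([-8.5, -14.4, 5.5]) cube([2.7, 5, 18.5]) → bbox [-8.5,-14.4,5.5] .. [-5.8,-9.4,24]
B = sphere(r=4.3) → bbox [-4.3,-4.3,-4.3] .. [4.3,4.3,4.3]
lo = A.lo+B.lo = [-8.5-4.3, -14.4-4.3, 5.5-4.3] = [-12.800,-18.700,1.200]
hi = A.hi+B.hi = [-5.8+4.3, -9.4+4.3, 24+4.3] = [-1.500,-5.100,28.300]
diag = √(11.3²+13.6²+27.1²) = √1047.06 = 32.358


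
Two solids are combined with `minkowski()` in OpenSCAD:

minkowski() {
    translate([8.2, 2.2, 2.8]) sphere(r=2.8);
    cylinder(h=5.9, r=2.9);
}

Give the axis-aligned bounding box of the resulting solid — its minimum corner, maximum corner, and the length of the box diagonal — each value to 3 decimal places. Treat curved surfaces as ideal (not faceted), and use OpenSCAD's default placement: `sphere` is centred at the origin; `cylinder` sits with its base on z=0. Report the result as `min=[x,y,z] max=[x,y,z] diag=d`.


A = translate([8.2, 2.2, 2.8]) sphere(r=2.8) → bbox [5.4,-0.6,0] .. [11,5,5.6]
B = cylinder(h=5.9, r=2.9) → bbox [-2.9,-2.9,0] .. [2.9,2.9,5.9]
lo = A.lo+B.lo = [5.4-2.9, -0.6-2.9, 0+0] = [2.500,-3.500,0.000]
hi = A.hi+B.hi = [11+2.9, 5+2.9, 5.6+5.9] = [13.900,7.900,11.500]
diag = √(11.4²+11.4²+11.5²) = √392.17 = 19.803

min=[2.500,-3.500,0.000] max=[13.900,7.900,11.500] diag=19.803


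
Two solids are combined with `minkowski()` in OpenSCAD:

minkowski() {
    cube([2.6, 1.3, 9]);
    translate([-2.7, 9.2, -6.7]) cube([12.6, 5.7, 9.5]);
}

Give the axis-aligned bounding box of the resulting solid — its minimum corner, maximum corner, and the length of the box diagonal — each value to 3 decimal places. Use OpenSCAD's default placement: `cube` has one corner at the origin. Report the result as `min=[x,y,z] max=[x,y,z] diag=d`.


A = translate([-2.7, 9.2, -6.7]) cube([12.6, 5.7, 9.5]) → bbox [-2.7,9.2,-6.7] .. [9.9,14.9,2.8]
B = cube([2.6, 1.3, 9]) → bbox [0,0,0] .. [2.6,1.3,9]
lo = A.lo+B.lo = [-2.7+0, 9.2+0, -6.7+0] = [-2.700,9.200,-6.700]
hi = A.hi+B.hi = [9.9+2.6, 14.9+1.3, 2.8+9] = [12.500,16.200,11.800]
diag = √(15.2²+7²+18.5²) = √622.29 = 24.946

min=[-2.700,9.200,-6.700] max=[12.500,16.200,11.800] diag=24.946


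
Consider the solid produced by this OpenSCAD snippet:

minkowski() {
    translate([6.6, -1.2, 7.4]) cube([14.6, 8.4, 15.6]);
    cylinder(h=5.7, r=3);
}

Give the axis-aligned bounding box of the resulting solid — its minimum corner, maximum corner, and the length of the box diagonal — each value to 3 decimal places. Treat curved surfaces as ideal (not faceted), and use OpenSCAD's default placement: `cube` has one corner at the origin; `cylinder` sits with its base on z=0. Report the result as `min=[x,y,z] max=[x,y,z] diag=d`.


min=[3.600,-4.200,7.400] max=[24.200,10.200,28.700] diag=32.946

A = translate([6.6, -1.2, 7.4]) cube([14.6, 8.4, 15.6]) → bbox [6.6,-1.2,7.4] .. [21.2,7.2,23]
B = cylinder(h=5.7, r=3) → bbox [-3,-3,0] .. [3,3,5.7]
lo = A.lo+B.lo = [6.6-3, -1.2-3, 7.4+0] = [3.600,-4.200,7.400]
hi = A.hi+B.hi = [21.2+3, 7.2+3, 23+5.7] = [24.200,10.200,28.700]
diag = √(20.6²+14.4²+21.3²) = √1085.41 = 32.946


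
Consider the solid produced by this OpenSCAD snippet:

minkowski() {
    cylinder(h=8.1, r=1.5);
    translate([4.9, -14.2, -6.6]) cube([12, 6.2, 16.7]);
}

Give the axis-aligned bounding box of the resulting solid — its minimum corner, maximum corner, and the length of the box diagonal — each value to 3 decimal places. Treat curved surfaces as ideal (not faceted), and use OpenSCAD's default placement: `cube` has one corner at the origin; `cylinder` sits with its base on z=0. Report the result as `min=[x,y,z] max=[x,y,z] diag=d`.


A = translate([4.9, -14.2, -6.6]) cube([12, 6.2, 16.7]) → bbox [4.9,-14.2,-6.6] .. [16.9,-8,10.1]
B = cylinder(h=8.1, r=1.5) → bbox [-1.5,-1.5,0] .. [1.5,1.5,8.1]
lo = A.lo+B.lo = [4.9-1.5, -14.2-1.5, -6.6+0] = [3.400,-15.700,-6.600]
hi = A.hi+B.hi = [16.9+1.5, -8+1.5, 10.1+8.1] = [18.400,-6.500,18.200]
diag = √(15²+9.2²+24.8²) = √924.68 = 30.409

min=[3.400,-15.700,-6.600] max=[18.400,-6.500,18.200] diag=30.409


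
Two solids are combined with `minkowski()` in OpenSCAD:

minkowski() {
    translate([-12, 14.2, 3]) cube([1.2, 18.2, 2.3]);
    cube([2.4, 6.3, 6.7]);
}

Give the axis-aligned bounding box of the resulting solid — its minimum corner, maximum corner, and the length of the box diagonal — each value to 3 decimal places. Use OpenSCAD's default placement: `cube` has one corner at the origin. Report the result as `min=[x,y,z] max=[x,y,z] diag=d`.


min=[-12.000,14.200,3.000] max=[-8.400,38.700,12.000] diag=26.348

A = translate([-12, 14.2, 3]) cube([1.2, 18.2, 2.3]) → bbox [-12,14.2,3] .. [-10.8,32.4,5.3]
B = cube([2.4, 6.3, 6.7]) → bbox [0,0,0] .. [2.4,6.3,6.7]
lo = A.lo+B.lo = [-12+0, 14.2+0, 3+0] = [-12.000,14.200,3.000]
hi = A.hi+B.hi = [-10.8+2.4, 32.4+6.3, 5.3+6.7] = [-8.400,38.700,12.000]
diag = √(3.6²+24.5²+9²) = √694.21 = 26.348


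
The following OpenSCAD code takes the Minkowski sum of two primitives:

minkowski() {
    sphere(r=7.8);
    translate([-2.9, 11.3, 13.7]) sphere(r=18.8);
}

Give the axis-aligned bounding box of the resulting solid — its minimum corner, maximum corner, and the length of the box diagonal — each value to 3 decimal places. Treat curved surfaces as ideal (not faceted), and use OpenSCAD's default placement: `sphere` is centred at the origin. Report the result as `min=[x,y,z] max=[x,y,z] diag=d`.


A = translate([-2.9, 11.3, 13.7]) sphere(r=18.8) → bbox [-21.7,-7.5,-5.1] .. [15.9,30.1,32.5]
B = sphere(r=7.8) → bbox [-7.8,-7.8,-7.8] .. [7.8,7.8,7.8]
lo = A.lo+B.lo = [-21.7-7.8, -7.5-7.8, -5.1-7.8] = [-29.500,-15.300,-12.900]
hi = A.hi+B.hi = [15.9+7.8, 30.1+7.8, 32.5+7.8] = [23.700,37.900,40.300]
diag = √(53.2²+53.2²+53.2²) = √8490.72 = 92.145

min=[-29.500,-15.300,-12.900] max=[23.700,37.900,40.300] diag=92.145


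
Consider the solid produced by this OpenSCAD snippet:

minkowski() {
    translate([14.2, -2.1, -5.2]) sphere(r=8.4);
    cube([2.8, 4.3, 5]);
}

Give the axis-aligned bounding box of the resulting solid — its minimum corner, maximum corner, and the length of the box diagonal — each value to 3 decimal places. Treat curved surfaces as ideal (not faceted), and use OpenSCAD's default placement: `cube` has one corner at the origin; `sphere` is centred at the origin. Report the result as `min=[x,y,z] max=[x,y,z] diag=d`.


min=[5.800,-10.500,-13.600] max=[25.400,10.600,8.200] diag=36.119

A = translate([14.2, -2.1, -5.2]) sphere(r=8.4) → bbox [5.8,-10.5,-13.6] .. [22.6,6.3,3.2]
B = cube([2.8, 4.3, 5]) → bbox [0,0,0] .. [2.8,4.3,5]
lo = A.lo+B.lo = [5.8+0, -10.5+0, -13.6+0] = [5.800,-10.500,-13.600]
hi = A.hi+B.hi = [22.6+2.8, 6.3+4.3, 3.2+5] = [25.400,10.600,8.200]
diag = √(19.6²+21.1²+21.8²) = √1304.61 = 36.119


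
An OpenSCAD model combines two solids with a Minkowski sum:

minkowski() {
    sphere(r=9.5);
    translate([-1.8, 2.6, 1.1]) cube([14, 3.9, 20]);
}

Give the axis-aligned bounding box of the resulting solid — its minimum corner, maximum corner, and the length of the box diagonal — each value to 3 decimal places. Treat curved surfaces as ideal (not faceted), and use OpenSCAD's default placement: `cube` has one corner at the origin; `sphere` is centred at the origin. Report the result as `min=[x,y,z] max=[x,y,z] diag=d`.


min=[-11.300,-6.900,-8.400] max=[21.700,16.000,30.600] diag=55.986

A = translate([-1.8, 2.6, 1.1]) cube([14, 3.9, 20]) → bbox [-1.8,2.6,1.1] .. [12.2,6.5,21.1]
B = sphere(r=9.5) → bbox [-9.5,-9.5,-9.5] .. [9.5,9.5,9.5]
lo = A.lo+B.lo = [-1.8-9.5, 2.6-9.5, 1.1-9.5] = [-11.300,-6.900,-8.400]
hi = A.hi+B.hi = [12.2+9.5, 6.5+9.5, 21.1+9.5] = [21.700,16.000,30.600]
diag = √(33²+22.9²+39²) = √3134.41 = 55.986


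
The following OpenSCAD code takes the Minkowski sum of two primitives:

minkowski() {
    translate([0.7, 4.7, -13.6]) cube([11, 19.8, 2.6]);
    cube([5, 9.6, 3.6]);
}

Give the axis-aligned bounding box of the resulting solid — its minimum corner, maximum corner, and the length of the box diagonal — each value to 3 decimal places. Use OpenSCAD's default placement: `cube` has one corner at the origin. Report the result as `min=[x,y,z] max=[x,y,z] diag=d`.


A = translate([0.7, 4.7, -13.6]) cube([11, 19.8, 2.6]) → bbox [0.7,4.7,-13.6] .. [11.7,24.5,-11]
B = cube([5, 9.6, 3.6]) → bbox [0,0,0] .. [5,9.6,3.6]
lo = A.lo+B.lo = [0.7+0, 4.7+0, -13.6+0] = [0.700,4.700,-13.600]
hi = A.hi+B.hi = [11.7+5, 24.5+9.6, -11+3.6] = [16.700,34.100,-7.400]
diag = √(16²+29.4²+6.2²) = √1158.8 = 34.041

min=[0.700,4.700,-13.600] max=[16.700,34.100,-7.400] diag=34.041


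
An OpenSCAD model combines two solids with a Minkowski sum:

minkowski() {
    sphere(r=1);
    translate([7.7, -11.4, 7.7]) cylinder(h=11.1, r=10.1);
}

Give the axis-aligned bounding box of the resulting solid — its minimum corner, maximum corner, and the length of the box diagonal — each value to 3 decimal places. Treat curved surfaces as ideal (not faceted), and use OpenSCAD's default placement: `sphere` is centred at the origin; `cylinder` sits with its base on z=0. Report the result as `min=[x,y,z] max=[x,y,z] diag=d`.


A = translate([7.7, -11.4, 7.7]) cylinder(h=11.1, r=10.1) → bbox [-2.4,-21.5,7.7] .. [17.8,-1.3,18.8]
B = sphere(r=1) → bbox [-1,-1,-1] .. [1,1,1]
lo = A.lo+B.lo = [-2.4-1, -21.5-1, 7.7-1] = [-3.400,-22.500,6.700]
hi = A.hi+B.hi = [17.8+1, -1.3+1, 18.8+1] = [18.800,-0.300,19.800]
diag = √(22.2²+22.2²+13.1²) = √1157.29 = 34.019

min=[-3.400,-22.500,6.700] max=[18.800,-0.300,19.800] diag=34.019


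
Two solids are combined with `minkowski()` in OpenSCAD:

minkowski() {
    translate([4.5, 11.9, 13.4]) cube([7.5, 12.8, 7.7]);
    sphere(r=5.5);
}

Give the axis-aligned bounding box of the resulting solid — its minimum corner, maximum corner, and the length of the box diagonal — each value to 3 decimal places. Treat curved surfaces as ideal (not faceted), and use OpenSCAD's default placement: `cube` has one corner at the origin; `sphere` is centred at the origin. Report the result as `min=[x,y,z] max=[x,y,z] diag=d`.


A = translate([4.5, 11.9, 13.4]) cube([7.5, 12.8, 7.7]) → bbox [4.5,11.9,13.4] .. [12,24.7,21.1]
B = sphere(r=5.5) → bbox [-5.5,-5.5,-5.5] .. [5.5,5.5,5.5]
lo = A.lo+B.lo = [4.5-5.5, 11.9-5.5, 13.4-5.5] = [-1.000,6.400,7.900]
hi = A.hi+B.hi = [12+5.5, 24.7+5.5, 21.1+5.5] = [17.500,30.200,26.600]
diag = √(18.5²+23.8²+18.7²) = √1258.38 = 35.474

min=[-1.000,6.400,7.900] max=[17.500,30.200,26.600] diag=35.474
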